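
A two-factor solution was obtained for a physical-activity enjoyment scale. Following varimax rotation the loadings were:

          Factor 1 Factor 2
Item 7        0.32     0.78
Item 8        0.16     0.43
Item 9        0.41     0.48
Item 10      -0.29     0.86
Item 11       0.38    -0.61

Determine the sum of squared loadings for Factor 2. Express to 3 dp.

SS loadings for Factor 2 = 0.78² + 0.43² + 0.48² + 0.86² + (-0.61)² = 0.6084 + 0.1849 + 0.2304 + 0.7396 + 0.3721 = 2.1354

2.135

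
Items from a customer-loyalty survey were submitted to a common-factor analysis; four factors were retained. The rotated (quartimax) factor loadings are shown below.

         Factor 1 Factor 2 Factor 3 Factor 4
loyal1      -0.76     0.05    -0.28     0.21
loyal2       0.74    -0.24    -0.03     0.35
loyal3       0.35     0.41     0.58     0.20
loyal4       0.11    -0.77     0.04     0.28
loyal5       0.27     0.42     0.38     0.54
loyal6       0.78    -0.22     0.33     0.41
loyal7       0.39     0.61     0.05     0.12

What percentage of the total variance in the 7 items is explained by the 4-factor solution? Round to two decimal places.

SS loadings by factor: 2.0932, 1.4180, 0.6731, 0.7591; total = 4.9434.
Total variance with 7 standardized items is 7, so the solution explains 4.9434/7 = 0.7062 = 70.62%.

70.62%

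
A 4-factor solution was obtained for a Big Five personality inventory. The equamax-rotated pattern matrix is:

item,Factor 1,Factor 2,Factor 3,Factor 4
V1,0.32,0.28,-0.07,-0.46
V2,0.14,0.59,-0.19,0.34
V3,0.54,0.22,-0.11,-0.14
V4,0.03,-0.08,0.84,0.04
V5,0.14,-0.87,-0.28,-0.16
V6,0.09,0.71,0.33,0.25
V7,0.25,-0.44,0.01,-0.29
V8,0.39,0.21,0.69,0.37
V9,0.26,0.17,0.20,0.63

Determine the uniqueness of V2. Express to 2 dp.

0.48

h² = 0.14² + 0.59² + (-0.19)² + 0.34² = 0.0196 + 0.3481 + 0.0361 + 0.1156 = 0.5194
Uniqueness u² = 1 − h² = 1 − 0.5194 = 0.4806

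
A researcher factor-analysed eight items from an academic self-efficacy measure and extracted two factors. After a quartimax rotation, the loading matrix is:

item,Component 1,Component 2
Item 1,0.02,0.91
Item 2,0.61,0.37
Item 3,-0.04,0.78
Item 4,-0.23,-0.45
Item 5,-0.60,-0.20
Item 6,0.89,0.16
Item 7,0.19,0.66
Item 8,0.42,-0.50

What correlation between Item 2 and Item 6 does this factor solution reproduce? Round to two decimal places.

r̂ = Σ λ_i·λ_j across factors = (0.61)(0.89) + (0.37)(0.16)
  = +0.5429 +0.0592 = 0.6021

0.60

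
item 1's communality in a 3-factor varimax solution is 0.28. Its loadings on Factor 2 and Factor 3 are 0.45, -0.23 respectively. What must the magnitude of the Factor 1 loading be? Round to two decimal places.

0.16

Under orthogonal rotation h² = Σλ², so λ_Factor 1² = h² − (0.2554) = 0.28 − 0.2554 = 0.0246.
|λ| = √0.0246 = 0.1568.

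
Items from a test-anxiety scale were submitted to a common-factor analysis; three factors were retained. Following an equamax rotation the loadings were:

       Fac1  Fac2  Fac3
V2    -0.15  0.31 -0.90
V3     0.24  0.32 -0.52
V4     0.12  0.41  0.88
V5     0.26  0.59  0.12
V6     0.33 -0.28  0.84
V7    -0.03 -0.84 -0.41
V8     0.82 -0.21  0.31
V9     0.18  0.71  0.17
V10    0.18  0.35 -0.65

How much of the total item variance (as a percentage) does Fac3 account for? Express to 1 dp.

36.6%

SS loadings for Fac3 = (-0.90)² + (-0.52)² + 0.88² + 0.12² + 0.84² + (-0.41)² + 0.31² + 0.17² + (-0.65)² = 3.2904
With 9 standardized items, total variance = 9. Proportion = 3.2904/9 = 0.3656 → 36.56%.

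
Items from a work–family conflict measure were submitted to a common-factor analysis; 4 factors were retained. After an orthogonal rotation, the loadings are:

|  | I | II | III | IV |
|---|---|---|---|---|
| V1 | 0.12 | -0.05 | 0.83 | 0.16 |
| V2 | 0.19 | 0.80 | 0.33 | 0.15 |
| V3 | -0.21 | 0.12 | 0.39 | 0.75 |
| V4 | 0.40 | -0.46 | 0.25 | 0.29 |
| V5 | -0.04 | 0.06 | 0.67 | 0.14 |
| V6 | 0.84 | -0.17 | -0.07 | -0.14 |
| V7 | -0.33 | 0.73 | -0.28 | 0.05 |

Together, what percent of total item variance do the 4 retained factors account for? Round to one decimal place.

SS loadings by factor: 1.0707, 1.4339, 1.5446, 0.7364; total = 4.7856.
Total variance with 7 standardized items is 7, so the solution explains 4.7856/7 = 0.6837 = 68.37%.

68.4%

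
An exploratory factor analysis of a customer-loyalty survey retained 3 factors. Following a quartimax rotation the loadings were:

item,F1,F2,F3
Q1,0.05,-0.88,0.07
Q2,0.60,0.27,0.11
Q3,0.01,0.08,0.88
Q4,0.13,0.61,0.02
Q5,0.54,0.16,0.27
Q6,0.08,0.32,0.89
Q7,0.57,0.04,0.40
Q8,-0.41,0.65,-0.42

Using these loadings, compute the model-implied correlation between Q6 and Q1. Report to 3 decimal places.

-0.215

r̂ = Σ λ_i·λ_j across factors = (0.08)(0.05) + (0.32)(-0.88) + (0.89)(0.07)
  = +0.0040 -0.2816 +0.0623 = -0.2153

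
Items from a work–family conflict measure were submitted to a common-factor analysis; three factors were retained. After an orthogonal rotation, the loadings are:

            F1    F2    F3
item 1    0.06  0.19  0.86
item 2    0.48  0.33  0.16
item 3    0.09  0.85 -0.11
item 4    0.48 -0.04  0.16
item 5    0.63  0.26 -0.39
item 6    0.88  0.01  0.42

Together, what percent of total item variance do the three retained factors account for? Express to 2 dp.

Communalities: 0.7793, 0.3649, 0.7427, 0.2576, 0.6166, 0.9509; Σh² = 3.7120.
Total variance with 6 standardized items is 6, so the solution explains 3.7120/6 = 0.6187 = 61.87%.

61.87%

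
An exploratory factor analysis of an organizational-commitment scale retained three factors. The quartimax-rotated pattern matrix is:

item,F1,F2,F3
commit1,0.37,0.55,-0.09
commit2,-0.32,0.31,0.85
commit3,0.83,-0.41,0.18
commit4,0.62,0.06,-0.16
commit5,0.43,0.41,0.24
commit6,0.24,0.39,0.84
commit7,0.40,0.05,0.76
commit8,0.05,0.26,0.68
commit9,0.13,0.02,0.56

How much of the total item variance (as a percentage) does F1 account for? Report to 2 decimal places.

19.27%

SS loadings for F1 = 0.37² + (-0.32)² + 0.83² + 0.62² + 0.43² + 0.24² + 0.40² + 0.05² + 0.13² = 1.7345
With 9 standardized items, total variance = 9. Proportion = 1.7345/9 = 0.1927 → 19.27%.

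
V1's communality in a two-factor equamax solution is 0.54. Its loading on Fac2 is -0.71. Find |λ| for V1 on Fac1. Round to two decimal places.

Under orthogonal rotation h² = Σλ², so λ_Fac1² = h² − (0.5041) = 0.54 − 0.5041 = 0.0359.
|λ| = √0.0359 = 0.1895.

0.19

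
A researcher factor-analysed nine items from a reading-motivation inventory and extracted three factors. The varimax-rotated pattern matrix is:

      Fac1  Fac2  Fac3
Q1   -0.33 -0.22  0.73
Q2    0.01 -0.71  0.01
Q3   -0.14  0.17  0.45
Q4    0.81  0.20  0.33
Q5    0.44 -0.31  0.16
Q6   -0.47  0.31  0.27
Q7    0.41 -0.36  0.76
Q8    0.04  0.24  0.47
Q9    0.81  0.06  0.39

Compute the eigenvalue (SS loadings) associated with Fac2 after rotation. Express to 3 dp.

1.004

SS loadings for Fac2 = (-0.22)² + (-0.71)² + 0.17² + 0.20² + (-0.31)² + 0.31² + (-0.36)² + 0.24² + 0.06² = 0.0484 + 0.5041 + 0.0289 + 0.0400 + 0.0961 + 0.0961 + 0.1296 + 0.0576 + 0.0036 = 1.0044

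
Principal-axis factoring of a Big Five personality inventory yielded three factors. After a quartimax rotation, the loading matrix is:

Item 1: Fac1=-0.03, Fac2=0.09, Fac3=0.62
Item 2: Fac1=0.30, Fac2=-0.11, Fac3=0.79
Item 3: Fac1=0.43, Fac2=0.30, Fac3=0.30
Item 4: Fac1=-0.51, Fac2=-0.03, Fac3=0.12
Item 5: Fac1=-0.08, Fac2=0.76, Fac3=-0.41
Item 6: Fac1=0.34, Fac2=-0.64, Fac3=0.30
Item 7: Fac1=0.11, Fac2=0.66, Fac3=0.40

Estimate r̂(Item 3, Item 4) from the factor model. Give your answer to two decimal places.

r̂ = Σ λ_i·λ_j across factors = (0.43)(-0.51) + (0.30)(-0.03) + (0.30)(0.12)
  = -0.2193 -0.0090 +0.0360 = -0.1923

-0.19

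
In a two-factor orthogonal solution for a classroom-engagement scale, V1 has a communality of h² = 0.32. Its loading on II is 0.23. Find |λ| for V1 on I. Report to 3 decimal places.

0.517

Under orthogonal rotation h² = Σλ², so λ_I² = h² − (0.0529) = 0.32 − 0.0529 = 0.2671.
|λ| = √0.2671 = 0.5168.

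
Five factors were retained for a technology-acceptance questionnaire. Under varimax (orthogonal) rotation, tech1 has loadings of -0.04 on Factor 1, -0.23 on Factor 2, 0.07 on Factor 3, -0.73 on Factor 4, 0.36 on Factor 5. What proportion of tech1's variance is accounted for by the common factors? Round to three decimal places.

h² = (-0.04)² + (-0.23)² + 0.07² + (-0.73)² + 0.36² = 0.0016 + 0.0529 + 0.0049 + 0.5329 + 0.1296 = 0.7219

0.722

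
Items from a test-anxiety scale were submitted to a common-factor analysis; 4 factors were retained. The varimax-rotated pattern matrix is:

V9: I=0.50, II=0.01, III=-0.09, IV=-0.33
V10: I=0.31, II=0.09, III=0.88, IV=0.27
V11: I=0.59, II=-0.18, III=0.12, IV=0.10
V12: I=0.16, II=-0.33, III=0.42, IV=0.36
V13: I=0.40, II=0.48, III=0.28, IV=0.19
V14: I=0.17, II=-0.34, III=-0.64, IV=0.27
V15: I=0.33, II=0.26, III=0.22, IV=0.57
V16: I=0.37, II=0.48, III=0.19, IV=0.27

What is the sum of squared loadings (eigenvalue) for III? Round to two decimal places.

1.55

SS loadings for III = (-0.09)² + 0.88² + 0.12² + 0.42² + 0.28² + (-0.64)² + 0.22² + 0.19² = 0.0081 + 0.7744 + 0.0144 + 0.1764 + 0.0784 + 0.4096 + 0.0484 + 0.0361 = 1.5458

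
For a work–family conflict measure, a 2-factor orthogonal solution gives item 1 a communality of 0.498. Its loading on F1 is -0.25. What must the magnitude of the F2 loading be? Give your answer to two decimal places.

Under orthogonal rotation h² = Σλ², so λ_F2² = h² − (0.0625) = 0.498 − 0.0625 = 0.4355.
|λ| = √0.4355 = 0.6599.

0.66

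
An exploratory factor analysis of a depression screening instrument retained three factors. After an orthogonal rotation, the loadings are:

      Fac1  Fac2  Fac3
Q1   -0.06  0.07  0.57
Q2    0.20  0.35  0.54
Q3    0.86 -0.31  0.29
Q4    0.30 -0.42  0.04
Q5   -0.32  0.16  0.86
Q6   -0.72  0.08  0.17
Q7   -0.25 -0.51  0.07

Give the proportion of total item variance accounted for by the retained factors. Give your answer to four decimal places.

0.5320

SS loadings by factor: 1.5565, 0.6920, 1.4756; total = 3.7241.
Total variance with 7 standardized items is 7, so the solution explains 3.7241/7 = 0.5320.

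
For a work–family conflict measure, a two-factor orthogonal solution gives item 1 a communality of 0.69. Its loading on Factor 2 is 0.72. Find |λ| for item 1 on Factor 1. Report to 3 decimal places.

0.414

Under orthogonal rotation h² = Σλ², so λ_Factor 1² = h² − (0.5184) = 0.69 − 0.5184 = 0.1716.
|λ| = √0.1716 = 0.4142.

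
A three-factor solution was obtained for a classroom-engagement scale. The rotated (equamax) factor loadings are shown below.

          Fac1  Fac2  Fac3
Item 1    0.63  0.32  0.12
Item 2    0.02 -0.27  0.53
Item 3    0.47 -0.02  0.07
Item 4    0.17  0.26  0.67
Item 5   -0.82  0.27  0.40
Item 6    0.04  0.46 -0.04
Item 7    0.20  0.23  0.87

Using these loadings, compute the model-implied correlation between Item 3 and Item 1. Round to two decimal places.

0.30

r̂ = Σ λ_i·λ_j across factors = (0.47)(0.63) + (-0.02)(0.32) + (0.07)(0.12)
  = +0.2961 -0.0064 +0.0084 = 0.2981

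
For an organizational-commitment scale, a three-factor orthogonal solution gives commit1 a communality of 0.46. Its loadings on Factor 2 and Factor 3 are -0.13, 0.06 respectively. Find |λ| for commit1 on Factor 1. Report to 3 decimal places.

Under orthogonal rotation h² = Σλ², so λ_Factor 1² = h² − (0.0205) = 0.46 − 0.0205 = 0.4395.
|λ| = √0.4395 = 0.6629.

0.663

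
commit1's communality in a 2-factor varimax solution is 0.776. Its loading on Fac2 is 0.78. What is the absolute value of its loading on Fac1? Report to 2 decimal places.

Under orthogonal rotation h² = Σλ², so λ_Fac1² = h² − (0.6084) = 0.776 − 0.6084 = 0.1676.
|λ| = √0.1676 = 0.4094.

0.41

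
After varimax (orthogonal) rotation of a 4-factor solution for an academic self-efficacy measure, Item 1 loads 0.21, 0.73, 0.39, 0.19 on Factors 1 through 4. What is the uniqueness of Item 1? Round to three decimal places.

h² = 0.21² + 0.73² + 0.39² + 0.19² = 0.0441 + 0.5329 + 0.1521 + 0.0361 = 0.7652
Uniqueness u² = 1 − h² = 1 − 0.7652 = 0.2348

0.235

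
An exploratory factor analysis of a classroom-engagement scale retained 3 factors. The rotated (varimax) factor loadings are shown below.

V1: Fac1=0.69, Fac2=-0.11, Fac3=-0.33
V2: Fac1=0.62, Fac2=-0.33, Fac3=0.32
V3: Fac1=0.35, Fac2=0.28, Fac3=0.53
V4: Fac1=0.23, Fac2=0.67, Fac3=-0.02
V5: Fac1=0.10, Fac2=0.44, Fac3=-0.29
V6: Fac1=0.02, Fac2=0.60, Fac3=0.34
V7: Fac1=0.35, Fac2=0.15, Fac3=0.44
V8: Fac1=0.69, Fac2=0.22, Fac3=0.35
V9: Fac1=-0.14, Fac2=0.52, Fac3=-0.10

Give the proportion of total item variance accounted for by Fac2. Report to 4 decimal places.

0.1715

SS loadings for Fac2 = (-0.11)² + (-0.33)² + 0.28² + 0.67² + 0.44² + 0.60² + 0.15² + 0.22² + 0.52² = 1.5432
Proportion of variance = 1.5432 / 9 = 0.1715.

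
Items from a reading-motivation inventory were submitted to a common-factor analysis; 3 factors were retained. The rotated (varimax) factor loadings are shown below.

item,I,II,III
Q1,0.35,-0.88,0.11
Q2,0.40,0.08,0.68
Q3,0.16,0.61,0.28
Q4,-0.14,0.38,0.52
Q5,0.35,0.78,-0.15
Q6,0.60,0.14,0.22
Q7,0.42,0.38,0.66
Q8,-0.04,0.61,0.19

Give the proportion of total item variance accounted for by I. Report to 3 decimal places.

SS loadings for I = 0.35² + 0.40² + 0.16² + (-0.14)² + 0.35² + 0.60² + 0.42² + (-0.04)² = 0.9882
Proportion of variance = 0.9882 / 8 = 0.1235.

0.124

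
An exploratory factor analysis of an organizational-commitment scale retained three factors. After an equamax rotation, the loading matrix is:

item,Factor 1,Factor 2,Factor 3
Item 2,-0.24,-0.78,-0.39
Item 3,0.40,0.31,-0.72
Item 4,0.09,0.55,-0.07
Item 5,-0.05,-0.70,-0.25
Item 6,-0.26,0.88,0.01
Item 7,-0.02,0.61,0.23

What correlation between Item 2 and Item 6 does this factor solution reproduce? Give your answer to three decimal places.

r̂ = Σ λ_i·λ_j across factors = (-0.24)(-0.26) + (-0.78)(0.88) + (-0.39)(0.01)
  = +0.0624 -0.6864 -0.0039 = -0.6279

-0.628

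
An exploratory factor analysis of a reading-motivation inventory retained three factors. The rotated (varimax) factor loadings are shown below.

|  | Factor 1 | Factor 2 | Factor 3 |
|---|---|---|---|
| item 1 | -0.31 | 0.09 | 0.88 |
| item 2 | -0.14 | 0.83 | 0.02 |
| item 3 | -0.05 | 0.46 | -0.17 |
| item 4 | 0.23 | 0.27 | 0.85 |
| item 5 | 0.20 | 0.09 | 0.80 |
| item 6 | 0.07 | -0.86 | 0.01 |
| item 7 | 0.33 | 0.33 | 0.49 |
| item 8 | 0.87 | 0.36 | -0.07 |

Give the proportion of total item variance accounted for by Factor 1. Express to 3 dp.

SS loadings for Factor 1 = (-0.31)² + (-0.14)² + (-0.05)² + 0.23² + 0.20² + 0.07² + 0.33² + 0.87² = 1.0818
Proportion of variance = 1.0818 / 8 = 0.1352.

0.135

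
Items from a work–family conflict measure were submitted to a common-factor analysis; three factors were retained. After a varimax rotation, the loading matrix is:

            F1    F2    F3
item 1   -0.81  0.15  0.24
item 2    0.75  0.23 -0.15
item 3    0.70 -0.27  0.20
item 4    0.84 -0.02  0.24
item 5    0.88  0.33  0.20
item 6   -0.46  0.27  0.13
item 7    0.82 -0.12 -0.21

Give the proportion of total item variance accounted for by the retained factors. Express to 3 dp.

Communalities: 0.7362, 0.6379, 0.6029, 0.7636, 0.9233, 0.3014, 0.7309; Σh² = 4.6962.
Total variance with 7 standardized items is 7, so the solution explains 4.6962/7 = 0.6709.

0.671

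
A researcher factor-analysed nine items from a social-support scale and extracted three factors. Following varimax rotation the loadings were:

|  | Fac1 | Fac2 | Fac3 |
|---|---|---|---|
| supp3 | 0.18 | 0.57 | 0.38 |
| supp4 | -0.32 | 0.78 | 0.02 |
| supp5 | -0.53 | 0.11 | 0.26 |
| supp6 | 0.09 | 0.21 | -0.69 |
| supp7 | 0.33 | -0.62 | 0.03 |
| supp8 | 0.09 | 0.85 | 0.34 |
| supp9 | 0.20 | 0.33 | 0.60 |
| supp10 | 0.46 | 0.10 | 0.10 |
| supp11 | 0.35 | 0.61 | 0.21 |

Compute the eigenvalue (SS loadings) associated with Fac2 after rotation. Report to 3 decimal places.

SS loadings for Fac2 = 0.57² + 0.78² + 0.11² + 0.21² + (-0.62)² + 0.85² + 0.33² + 0.10² + 0.61² = 0.3249 + 0.6084 + 0.0121 + 0.0441 + 0.3844 + 0.7225 + 0.1089 + 0.0100 + 0.3721 = 2.5874

2.587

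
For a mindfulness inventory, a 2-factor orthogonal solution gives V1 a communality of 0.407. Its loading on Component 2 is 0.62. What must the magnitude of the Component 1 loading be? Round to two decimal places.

Under orthogonal rotation h² = Σλ², so λ_Component 1² = h² − (0.3844) = 0.407 − 0.3844 = 0.0226.
|λ| = √0.0226 = 0.1503.

0.15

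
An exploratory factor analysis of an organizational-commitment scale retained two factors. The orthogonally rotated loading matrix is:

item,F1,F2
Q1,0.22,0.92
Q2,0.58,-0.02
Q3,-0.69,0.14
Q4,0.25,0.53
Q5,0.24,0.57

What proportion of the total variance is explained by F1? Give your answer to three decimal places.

SS loadings for F1 = 0.22² + 0.58² + (-0.69)² + 0.25² + 0.24² = 0.9810
Proportion of variance = 0.9810 / 5 = 0.1962.

0.196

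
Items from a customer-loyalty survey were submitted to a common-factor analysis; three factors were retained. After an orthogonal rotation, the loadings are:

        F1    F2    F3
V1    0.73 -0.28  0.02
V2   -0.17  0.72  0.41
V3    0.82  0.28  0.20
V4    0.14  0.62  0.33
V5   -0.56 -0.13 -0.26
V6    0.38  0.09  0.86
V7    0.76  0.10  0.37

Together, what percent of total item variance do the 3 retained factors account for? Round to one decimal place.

66.4%

SS loadings by factor: 2.2894, 1.0946, 1.2615; total = 4.6455.
Total variance with 7 standardized items is 7, so the solution explains 4.6455/7 = 0.6636 = 66.36%.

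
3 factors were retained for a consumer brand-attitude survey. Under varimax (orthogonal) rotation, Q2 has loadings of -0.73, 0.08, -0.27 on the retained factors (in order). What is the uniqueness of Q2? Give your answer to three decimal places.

0.388

h² = (-0.73)² + 0.08² + (-0.27)² = 0.5329 + 0.0064 + 0.0729 = 0.6122
Uniqueness u² = 1 − h² = 1 − 0.6122 = 0.3878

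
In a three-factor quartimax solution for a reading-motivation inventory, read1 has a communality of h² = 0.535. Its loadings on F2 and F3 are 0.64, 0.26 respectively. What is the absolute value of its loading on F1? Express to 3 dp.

0.240

Under orthogonal rotation h² = Σλ², so λ_F1² = h² − (0.4772) = 0.535 − 0.4772 = 0.0578.
|λ| = √0.0578 = 0.2404.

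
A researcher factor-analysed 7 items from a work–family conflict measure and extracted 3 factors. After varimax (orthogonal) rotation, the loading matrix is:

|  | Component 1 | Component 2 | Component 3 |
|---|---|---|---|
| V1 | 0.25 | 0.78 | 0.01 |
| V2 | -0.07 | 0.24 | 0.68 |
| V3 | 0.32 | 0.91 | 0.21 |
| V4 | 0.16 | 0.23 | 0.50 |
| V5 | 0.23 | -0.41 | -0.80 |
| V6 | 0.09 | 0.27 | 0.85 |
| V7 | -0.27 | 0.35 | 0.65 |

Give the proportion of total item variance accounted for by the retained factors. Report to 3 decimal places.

0.683

SS loadings by factor: 0.3293, 1.9105, 2.5416; total = 4.7814.
Total variance with 7 standardized items is 7, so the solution explains 4.7814/7 = 0.6831.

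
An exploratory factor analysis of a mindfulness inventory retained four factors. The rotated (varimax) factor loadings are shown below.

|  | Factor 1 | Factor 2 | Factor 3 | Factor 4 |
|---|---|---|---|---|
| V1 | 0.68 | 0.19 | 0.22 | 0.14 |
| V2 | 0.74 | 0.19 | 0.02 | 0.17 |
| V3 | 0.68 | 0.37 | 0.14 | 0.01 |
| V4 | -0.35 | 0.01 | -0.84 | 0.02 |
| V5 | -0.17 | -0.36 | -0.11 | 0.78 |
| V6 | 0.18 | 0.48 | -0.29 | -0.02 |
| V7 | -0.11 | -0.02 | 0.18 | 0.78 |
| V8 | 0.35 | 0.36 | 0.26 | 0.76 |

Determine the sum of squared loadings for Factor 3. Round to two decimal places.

0.97

SS loadings for Factor 3 = 0.22² + 0.02² + 0.14² + (-0.84)² + (-0.11)² + (-0.29)² + 0.18² + 0.26² = 0.0484 + 0.0004 + 0.0196 + 0.7056 + 0.0121 + 0.0841 + 0.0324 + 0.0676 = 0.9702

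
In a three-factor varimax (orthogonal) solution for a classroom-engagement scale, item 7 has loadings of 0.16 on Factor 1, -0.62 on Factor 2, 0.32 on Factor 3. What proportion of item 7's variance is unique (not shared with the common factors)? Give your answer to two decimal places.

h² = 0.16² + (-0.62)² + 0.32² = 0.0256 + 0.3844 + 0.1024 = 0.5124
Uniqueness u² = 1 − h² = 1 − 0.5124 = 0.4876

0.49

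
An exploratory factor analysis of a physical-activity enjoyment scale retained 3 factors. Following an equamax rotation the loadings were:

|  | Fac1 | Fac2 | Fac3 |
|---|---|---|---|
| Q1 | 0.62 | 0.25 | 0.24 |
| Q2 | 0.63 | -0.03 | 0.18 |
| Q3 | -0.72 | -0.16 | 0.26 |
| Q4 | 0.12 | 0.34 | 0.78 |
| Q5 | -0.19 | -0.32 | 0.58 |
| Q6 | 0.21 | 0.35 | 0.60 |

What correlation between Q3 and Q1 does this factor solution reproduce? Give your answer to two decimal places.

-0.42

r̂ = Σ λ_i·λ_j across factors = (-0.72)(0.62) + (-0.16)(0.25) + (0.26)(0.24)
  = -0.4464 -0.0400 +0.0624 = -0.4240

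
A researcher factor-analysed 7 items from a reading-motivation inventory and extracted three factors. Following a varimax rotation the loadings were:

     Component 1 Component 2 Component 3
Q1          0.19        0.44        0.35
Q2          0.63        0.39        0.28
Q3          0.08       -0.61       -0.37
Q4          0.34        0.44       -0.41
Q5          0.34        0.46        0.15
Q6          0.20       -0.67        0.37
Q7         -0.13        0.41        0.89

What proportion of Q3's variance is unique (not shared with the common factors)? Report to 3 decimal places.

h² = 0.08² + (-0.61)² + (-0.37)² = 0.0064 + 0.3721 + 0.1369 = 0.5154
Uniqueness u² = 1 − h² = 1 − 0.5154 = 0.4846

0.485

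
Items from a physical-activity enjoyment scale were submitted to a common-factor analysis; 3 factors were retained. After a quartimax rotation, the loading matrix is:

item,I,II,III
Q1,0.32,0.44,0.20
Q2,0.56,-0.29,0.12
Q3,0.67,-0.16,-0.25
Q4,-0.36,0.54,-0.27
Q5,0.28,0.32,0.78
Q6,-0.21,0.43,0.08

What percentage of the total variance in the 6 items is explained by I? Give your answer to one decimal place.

SS loadings for I = 0.32² + 0.56² + 0.67² + (-0.36)² + 0.28² + (-0.21)² = 1.1170
With 6 standardized items, total variance = 6. Proportion = 1.1170/6 = 0.1862 → 18.62%.

18.6%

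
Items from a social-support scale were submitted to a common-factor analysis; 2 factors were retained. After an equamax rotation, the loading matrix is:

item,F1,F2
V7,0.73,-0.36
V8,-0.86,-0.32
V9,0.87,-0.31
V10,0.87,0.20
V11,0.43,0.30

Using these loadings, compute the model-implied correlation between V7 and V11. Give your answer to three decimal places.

0.206

r̂ = Σ λ_i·λ_j across factors = (0.73)(0.43) + (-0.36)(0.30)
  = +0.3139 -0.1080 = 0.2059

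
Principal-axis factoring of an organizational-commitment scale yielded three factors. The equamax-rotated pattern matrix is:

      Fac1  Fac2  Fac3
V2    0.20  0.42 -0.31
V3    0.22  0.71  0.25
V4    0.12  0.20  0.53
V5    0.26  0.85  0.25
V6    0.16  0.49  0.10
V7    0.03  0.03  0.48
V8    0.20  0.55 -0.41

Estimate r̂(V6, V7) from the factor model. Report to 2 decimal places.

0.07

r̂ = Σ λ_i·λ_j across factors = (0.16)(0.03) + (0.49)(0.03) + (0.10)(0.48)
  = +0.0048 +0.0147 +0.0480 = 0.0675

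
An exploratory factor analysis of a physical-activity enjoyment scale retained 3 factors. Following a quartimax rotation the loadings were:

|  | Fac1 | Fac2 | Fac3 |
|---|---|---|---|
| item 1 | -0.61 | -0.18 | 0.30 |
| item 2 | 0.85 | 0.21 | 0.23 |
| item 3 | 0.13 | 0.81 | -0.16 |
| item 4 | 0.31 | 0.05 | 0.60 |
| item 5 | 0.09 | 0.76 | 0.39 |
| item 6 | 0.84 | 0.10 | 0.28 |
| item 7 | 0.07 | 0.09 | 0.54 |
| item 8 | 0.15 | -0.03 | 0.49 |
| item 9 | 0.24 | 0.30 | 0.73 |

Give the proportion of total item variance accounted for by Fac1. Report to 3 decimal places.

SS loadings for Fac1 = (-0.61)² + 0.85² + 0.13² + 0.31² + 0.09² + 0.84² + 0.07² + 0.15² + 0.24² = 2.0063
Proportion of variance = 2.0063 / 9 = 0.2229.

0.223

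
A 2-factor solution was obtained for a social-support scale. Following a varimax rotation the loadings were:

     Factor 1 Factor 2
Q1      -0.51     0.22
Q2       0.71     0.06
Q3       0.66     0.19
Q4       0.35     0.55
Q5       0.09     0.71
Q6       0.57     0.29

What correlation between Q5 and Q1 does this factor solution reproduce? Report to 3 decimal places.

r̂ = Σ λ_i·λ_j across factors = (0.09)(-0.51) + (0.71)(0.22)
  = -0.0459 +0.1562 = 0.1103

0.110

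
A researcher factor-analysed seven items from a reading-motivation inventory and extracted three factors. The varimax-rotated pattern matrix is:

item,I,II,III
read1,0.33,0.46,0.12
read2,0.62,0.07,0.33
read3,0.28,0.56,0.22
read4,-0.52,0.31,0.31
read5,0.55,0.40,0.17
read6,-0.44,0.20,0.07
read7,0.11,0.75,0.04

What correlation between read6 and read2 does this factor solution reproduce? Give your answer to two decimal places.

-0.24

r̂ = Σ λ_i·λ_j across factors = (-0.44)(0.62) + (0.20)(0.07) + (0.07)(0.33)
  = -0.2728 +0.0140 +0.0231 = -0.2357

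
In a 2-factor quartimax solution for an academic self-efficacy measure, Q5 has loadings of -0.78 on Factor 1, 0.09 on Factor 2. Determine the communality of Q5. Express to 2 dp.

0.62

h² = (-0.78)² + 0.09² = 0.6084 + 0.0081 = 0.6165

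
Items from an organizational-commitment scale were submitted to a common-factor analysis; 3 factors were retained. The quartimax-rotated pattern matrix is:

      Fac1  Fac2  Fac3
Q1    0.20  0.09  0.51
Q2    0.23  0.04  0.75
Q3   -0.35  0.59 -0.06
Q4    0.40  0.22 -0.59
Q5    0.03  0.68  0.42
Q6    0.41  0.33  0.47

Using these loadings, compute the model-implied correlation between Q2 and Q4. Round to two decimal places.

-0.34

r̂ = Σ λ_i·λ_j across factors = (0.23)(0.40) + (0.04)(0.22) + (0.75)(-0.59)
  = +0.0920 +0.0088 -0.4425 = -0.3417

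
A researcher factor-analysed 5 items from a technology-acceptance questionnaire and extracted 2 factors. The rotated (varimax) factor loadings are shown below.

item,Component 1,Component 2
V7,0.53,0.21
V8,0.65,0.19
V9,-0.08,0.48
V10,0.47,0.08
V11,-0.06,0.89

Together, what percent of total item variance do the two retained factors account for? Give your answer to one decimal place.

SS loadings by factor: 0.9343, 1.1091; total = 2.0434.
Total variance with 5 standardized items is 5, so the solution explains 2.0434/5 = 0.4087 = 40.87%.

40.9%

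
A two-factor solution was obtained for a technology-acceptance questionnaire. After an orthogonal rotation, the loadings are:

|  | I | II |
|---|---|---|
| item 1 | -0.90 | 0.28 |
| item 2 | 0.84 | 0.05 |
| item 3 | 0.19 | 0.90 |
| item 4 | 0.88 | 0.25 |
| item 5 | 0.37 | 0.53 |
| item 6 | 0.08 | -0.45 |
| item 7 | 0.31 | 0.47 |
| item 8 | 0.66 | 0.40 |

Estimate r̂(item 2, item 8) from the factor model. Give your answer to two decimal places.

r̂ = Σ λ_i·λ_j across factors = (0.84)(0.66) + (0.05)(0.40)
  = +0.5544 +0.0200 = 0.5744

0.57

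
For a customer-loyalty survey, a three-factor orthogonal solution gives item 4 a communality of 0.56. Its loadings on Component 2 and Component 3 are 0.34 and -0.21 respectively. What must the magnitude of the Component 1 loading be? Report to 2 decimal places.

0.63

Under orthogonal rotation h² = Σλ², so λ_Component 1² = h² − (0.1597) = 0.56 − 0.1597 = 0.4003.
|λ| = √0.4003 = 0.6327.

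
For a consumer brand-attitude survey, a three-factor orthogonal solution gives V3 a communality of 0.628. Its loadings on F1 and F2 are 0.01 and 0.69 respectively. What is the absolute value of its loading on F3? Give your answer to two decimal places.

Under orthogonal rotation h² = Σλ², so λ_F3² = h² − (0.4762) = 0.628 − 0.4762 = 0.1518.
|λ| = √0.1518 = 0.3896.

0.39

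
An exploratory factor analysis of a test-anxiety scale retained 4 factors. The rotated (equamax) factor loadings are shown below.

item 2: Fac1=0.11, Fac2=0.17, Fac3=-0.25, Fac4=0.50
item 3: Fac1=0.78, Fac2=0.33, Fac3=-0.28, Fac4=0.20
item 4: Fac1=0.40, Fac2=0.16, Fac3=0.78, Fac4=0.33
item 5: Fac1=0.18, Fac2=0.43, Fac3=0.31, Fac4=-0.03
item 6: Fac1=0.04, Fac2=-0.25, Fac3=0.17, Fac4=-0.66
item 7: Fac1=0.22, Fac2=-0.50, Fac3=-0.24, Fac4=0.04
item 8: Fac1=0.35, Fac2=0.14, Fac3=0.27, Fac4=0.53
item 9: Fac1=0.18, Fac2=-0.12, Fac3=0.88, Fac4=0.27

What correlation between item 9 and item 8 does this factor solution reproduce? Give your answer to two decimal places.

r̂ = Σ λ_i·λ_j across factors = (0.18)(0.35) + (-0.12)(0.14) + (0.88)(0.27) + (0.27)(0.53)
  = +0.0630 -0.0168 +0.2376 +0.1431 = 0.4269

0.43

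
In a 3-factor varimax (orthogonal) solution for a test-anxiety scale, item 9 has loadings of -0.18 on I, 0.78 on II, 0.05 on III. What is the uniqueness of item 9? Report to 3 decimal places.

0.357

h² = (-0.18)² + 0.78² + 0.05² = 0.0324 + 0.6084 + 0.0025 = 0.6433
Uniqueness u² = 1 − h² = 1 − 0.6433 = 0.3567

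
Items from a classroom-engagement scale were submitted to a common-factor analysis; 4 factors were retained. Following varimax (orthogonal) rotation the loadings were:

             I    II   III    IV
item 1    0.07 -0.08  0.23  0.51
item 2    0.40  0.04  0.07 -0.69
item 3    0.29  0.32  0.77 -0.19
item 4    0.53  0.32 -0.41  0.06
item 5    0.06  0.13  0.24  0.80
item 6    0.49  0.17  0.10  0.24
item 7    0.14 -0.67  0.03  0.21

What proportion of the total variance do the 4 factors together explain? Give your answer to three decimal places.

0.558

Communalities: 0.3243, 0.6426, 0.8155, 0.5550, 0.7181, 0.3366, 0.5135; Σh² = 3.9056.
Total variance with 7 standardized items is 7, so the solution explains 3.9056/7 = 0.5579.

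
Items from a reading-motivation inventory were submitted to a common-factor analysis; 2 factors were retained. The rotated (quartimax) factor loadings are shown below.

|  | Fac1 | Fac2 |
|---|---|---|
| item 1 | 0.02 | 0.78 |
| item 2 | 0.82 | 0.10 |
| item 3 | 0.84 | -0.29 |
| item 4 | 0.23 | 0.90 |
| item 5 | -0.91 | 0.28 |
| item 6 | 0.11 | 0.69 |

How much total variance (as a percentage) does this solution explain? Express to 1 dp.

SS loadings by factor: 2.2715, 2.0670; total = 4.3385.
Total variance with 6 standardized items is 6, so the solution explains 4.3385/6 = 0.7231 = 72.31%.

72.3%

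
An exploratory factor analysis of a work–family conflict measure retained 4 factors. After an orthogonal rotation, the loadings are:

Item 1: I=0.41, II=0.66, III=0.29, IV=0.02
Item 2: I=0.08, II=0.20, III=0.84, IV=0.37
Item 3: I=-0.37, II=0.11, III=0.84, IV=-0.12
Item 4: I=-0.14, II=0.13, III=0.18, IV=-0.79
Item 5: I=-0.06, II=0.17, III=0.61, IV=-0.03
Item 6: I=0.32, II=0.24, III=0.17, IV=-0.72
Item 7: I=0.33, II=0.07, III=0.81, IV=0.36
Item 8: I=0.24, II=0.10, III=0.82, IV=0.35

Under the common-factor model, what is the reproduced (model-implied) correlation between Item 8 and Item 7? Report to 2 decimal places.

0.88

r̂ = Σ λ_i·λ_j across factors = (0.24)(0.33) + (0.10)(0.07) + (0.82)(0.81) + (0.35)(0.36)
  = +0.0792 +0.0070 +0.6642 +0.1260 = 0.8764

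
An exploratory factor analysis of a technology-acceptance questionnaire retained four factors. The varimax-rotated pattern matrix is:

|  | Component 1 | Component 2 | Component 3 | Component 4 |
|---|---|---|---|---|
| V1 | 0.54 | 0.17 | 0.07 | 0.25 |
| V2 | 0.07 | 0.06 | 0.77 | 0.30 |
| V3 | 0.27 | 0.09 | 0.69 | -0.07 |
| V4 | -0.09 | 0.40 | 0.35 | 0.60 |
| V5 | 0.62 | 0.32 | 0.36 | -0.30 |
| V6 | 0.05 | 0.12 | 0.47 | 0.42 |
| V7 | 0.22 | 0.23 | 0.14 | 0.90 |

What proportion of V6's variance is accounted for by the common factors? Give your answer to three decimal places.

h² = 0.05² + 0.12² + 0.47² + 0.42² = 0.0025 + 0.0144 + 0.2209 + 0.1764 = 0.4142

0.414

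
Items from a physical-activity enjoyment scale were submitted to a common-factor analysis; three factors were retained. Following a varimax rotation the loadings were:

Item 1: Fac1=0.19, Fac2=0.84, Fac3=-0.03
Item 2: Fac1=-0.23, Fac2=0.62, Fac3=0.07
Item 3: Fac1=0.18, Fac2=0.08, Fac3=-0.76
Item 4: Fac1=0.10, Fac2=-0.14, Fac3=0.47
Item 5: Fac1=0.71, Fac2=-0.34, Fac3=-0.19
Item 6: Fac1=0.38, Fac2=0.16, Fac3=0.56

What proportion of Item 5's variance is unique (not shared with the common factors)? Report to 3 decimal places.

0.344

h² = 0.71² + (-0.34)² + (-0.19)² = 0.5041 + 0.1156 + 0.0361 = 0.6558
Uniqueness u² = 1 − h² = 1 − 0.6558 = 0.3442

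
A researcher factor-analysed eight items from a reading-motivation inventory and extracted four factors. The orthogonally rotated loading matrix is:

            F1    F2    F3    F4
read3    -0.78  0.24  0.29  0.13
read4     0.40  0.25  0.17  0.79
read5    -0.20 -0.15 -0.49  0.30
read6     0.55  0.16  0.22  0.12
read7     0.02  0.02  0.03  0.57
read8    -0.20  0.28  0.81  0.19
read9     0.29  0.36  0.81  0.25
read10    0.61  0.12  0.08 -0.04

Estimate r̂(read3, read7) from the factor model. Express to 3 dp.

r̂ = Σ λ_i·λ_j across factors = (-0.78)(0.02) + (0.24)(0.02) + (0.29)(0.03) + (0.13)(0.57)
  = -0.0156 +0.0048 +0.0087 +0.0741 = 0.0720

0.072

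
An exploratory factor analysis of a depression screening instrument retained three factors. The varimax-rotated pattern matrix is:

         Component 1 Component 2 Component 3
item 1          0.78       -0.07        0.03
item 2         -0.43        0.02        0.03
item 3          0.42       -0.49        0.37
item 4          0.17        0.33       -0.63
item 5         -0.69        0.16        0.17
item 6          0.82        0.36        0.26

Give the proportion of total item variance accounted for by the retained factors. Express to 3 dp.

SS loadings by factor: 2.1471, 0.5095, 0.6321; total = 3.2887.
Total variance with 6 standardized items is 6, so the solution explains 3.2887/6 = 0.5481.

0.548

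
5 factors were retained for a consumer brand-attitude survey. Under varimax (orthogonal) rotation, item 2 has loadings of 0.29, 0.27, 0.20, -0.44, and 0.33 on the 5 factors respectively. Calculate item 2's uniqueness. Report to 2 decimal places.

h² = 0.29² + 0.27² + 0.20² + (-0.44)² + 0.33² = 0.0841 + 0.0729 + 0.0400 + 0.1936 + 0.1089 = 0.4995
Uniqueness u² = 1 − h² = 1 − 0.4995 = 0.5005

0.50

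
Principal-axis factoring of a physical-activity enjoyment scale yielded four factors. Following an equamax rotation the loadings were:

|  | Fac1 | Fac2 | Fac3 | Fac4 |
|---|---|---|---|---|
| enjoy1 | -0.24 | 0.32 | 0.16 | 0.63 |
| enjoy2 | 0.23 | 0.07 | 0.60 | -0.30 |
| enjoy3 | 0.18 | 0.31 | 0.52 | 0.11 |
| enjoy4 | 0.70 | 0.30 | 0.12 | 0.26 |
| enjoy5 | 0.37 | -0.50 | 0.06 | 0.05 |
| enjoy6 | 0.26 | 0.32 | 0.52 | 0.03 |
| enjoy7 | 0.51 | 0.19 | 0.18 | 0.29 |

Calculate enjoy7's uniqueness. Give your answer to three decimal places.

0.587

h² = 0.51² + 0.19² + 0.18² + 0.29² = 0.2601 + 0.0361 + 0.0324 + 0.0841 = 0.4127
Uniqueness u² = 1 − h² = 1 − 0.4127 = 0.5873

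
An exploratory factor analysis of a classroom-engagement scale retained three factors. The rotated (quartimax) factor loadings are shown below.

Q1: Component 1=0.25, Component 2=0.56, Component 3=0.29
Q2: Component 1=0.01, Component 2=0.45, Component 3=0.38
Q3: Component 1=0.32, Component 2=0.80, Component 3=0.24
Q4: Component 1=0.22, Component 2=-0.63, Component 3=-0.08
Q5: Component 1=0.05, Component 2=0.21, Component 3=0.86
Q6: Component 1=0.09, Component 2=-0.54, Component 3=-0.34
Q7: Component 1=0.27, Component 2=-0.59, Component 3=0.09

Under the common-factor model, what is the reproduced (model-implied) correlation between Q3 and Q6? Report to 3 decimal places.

r̂ = Σ λ_i·λ_j across factors = (0.32)(0.09) + (0.80)(-0.54) + (0.24)(-0.34)
  = +0.0288 -0.4320 -0.0816 = -0.4848

-0.485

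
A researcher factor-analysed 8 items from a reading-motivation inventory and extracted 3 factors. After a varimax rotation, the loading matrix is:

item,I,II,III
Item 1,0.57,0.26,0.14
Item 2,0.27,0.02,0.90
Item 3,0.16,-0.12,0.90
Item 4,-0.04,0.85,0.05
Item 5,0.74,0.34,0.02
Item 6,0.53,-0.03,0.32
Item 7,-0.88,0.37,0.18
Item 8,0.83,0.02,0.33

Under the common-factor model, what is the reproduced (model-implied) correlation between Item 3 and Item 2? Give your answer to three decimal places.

r̂ = Σ λ_i·λ_j across factors = (0.16)(0.27) + (-0.12)(0.02) + (0.90)(0.90)
  = +0.0432 -0.0024 +0.8100 = 0.8508

0.851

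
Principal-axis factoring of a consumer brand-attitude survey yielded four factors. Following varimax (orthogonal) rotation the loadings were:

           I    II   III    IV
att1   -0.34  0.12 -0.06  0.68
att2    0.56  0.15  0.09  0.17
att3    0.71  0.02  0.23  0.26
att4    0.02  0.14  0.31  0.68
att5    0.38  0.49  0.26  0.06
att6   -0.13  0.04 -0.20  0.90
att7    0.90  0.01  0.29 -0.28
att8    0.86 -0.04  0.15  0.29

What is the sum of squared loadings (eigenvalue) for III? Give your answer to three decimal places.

0.375

SS loadings for III = (-0.06)² + 0.09² + 0.23² + 0.31² + 0.26² + (-0.20)² + 0.29² + 0.15² = 0.0036 + 0.0081 + 0.0529 + 0.0961 + 0.0676 + 0.0400 + 0.0841 + 0.0225 = 0.3749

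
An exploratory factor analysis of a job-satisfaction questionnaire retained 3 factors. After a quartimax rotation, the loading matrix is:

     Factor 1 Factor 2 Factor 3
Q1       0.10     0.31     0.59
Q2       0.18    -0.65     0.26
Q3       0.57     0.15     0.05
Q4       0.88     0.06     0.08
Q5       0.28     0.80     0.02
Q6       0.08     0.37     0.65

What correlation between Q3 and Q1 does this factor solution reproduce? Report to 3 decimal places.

r̂ = Σ λ_i·λ_j across factors = (0.57)(0.10) + (0.15)(0.31) + (0.05)(0.59)
  = +0.0570 +0.0465 +0.0295 = 0.1330

0.133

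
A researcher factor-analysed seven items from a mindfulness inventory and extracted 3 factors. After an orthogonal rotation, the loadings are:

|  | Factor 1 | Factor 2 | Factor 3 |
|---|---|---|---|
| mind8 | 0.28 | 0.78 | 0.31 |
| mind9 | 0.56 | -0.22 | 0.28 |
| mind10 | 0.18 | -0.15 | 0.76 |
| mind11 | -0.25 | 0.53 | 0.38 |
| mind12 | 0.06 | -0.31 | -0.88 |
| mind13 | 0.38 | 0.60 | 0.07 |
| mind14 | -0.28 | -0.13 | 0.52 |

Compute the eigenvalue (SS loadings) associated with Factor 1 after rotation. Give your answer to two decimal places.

SS loadings for Factor 1 = 0.28² + 0.56² + 0.18² + (-0.25)² + 0.06² + 0.38² + (-0.28)² = 0.0784 + 0.3136 + 0.0324 + 0.0625 + 0.0036 + 0.1444 + 0.0784 = 0.7133

0.71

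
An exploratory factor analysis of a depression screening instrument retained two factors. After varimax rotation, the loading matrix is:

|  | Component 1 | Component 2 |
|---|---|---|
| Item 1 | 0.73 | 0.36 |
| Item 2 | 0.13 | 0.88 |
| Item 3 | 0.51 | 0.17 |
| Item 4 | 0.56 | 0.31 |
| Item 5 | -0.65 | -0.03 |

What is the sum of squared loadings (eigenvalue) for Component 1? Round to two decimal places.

1.55

SS loadings for Component 1 = 0.73² + 0.13² + 0.51² + 0.56² + (-0.65)² = 0.5329 + 0.0169 + 0.2601 + 0.3136 + 0.4225 = 1.5460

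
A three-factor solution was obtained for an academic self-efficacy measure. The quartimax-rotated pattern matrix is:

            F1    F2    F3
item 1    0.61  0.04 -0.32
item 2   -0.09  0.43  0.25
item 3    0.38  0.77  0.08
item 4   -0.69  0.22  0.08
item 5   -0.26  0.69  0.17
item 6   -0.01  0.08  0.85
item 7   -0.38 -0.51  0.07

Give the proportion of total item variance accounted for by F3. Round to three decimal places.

0.133

SS loadings for F3 = (-0.32)² + 0.25² + 0.08² + 0.08² + 0.17² + 0.85² + 0.07² = 0.9340
Proportion of variance = 0.9340 / 7 = 0.1334.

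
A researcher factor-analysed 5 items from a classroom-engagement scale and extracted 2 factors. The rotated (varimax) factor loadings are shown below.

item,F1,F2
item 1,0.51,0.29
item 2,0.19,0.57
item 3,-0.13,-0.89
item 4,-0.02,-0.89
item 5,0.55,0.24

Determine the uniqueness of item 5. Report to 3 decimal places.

0.640

h² = 0.55² + 0.24² = 0.3025 + 0.0576 = 0.3601
Uniqueness u² = 1 − h² = 1 − 0.3601 = 0.6399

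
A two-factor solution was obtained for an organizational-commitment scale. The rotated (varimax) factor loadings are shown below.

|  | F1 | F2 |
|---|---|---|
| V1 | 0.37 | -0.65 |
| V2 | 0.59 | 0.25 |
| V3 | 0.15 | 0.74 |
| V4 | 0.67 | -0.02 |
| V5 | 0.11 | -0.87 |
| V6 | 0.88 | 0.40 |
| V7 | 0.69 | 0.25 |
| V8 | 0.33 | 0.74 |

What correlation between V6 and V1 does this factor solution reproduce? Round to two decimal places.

r̂ = Σ λ_i·λ_j across factors = (0.88)(0.37) + (0.40)(-0.65)
  = +0.3256 -0.2600 = 0.0656

0.07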